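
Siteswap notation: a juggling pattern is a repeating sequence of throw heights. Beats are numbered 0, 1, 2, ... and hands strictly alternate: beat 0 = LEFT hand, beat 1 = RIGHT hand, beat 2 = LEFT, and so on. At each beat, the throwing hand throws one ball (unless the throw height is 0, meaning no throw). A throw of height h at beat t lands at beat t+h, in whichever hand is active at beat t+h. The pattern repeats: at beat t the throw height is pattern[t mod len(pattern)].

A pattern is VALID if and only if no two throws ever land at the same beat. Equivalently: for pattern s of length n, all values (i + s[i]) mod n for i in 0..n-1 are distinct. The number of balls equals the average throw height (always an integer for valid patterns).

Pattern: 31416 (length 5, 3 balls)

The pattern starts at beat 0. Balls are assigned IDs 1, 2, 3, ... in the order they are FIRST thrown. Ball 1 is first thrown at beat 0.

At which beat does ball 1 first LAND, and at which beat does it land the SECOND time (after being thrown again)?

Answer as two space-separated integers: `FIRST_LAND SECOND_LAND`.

Beat 0 (L): throw ball1 h=3 -> lands@3:R; in-air after throw: [b1@3:R]
Beat 1 (R): throw ball2 h=1 -> lands@2:L; in-air after throw: [b2@2:L b1@3:R]
Beat 2 (L): throw ball2 h=4 -> lands@6:L; in-air after throw: [b1@3:R b2@6:L]
Beat 3 (R): throw ball1 h=1 -> lands@4:L; in-air after throw: [b1@4:L b2@6:L]
Beat 4 (L): throw ball1 h=6 -> lands@10:L; in-air after throw: [b2@6:L b1@10:L]
Ball 1: thrown@0 h=3 -> first land @3; rethrown@3 h=1 -> second land @4

Answer: 3 4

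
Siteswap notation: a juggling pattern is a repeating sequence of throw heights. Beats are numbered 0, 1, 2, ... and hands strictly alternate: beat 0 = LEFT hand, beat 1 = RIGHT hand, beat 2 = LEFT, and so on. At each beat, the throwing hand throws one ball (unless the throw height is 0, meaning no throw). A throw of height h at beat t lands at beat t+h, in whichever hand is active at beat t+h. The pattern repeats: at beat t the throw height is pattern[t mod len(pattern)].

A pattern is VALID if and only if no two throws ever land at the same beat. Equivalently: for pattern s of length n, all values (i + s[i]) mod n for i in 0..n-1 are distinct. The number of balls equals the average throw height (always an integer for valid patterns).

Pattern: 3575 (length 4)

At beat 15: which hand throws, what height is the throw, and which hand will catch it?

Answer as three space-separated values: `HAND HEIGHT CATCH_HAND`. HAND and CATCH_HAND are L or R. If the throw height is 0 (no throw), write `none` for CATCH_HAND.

Beat 15: 15 mod 2 = 1, so hand = R
Throw height = pattern[15 mod 4] = pattern[3] = 5
Lands at beat 15+5=20, 20 mod 2 = 0, so catch hand = L

Answer: R 5 L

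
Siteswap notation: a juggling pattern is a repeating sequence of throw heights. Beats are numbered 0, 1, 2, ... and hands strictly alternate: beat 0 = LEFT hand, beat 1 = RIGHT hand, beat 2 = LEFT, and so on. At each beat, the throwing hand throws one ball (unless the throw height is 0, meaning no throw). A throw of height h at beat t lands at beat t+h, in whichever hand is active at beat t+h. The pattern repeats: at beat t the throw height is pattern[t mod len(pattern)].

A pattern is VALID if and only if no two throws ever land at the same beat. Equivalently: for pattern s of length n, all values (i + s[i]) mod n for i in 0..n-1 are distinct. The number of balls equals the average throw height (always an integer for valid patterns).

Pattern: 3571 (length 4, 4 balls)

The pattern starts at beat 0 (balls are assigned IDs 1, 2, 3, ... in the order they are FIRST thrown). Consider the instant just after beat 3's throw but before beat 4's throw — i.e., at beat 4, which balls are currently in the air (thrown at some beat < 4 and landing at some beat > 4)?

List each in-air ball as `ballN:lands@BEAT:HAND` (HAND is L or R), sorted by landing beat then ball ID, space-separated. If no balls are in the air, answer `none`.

Answer: ball2:lands@6:L ball3:lands@9:R

Derivation:
Beat 0 (L): throw ball1 h=3 -> lands@3:R; in-air after throw: [b1@3:R]
Beat 1 (R): throw ball2 h=5 -> lands@6:L; in-air after throw: [b1@3:R b2@6:L]
Beat 2 (L): throw ball3 h=7 -> lands@9:R; in-air after throw: [b1@3:R b2@6:L b3@9:R]
Beat 3 (R): throw ball1 h=1 -> lands@4:L; in-air after throw: [b1@4:L b2@6:L b3@9:R]
Beat 4 (L): throw ball1 h=3 -> lands@7:R; in-air after throw: [b2@6:L b1@7:R b3@9:R]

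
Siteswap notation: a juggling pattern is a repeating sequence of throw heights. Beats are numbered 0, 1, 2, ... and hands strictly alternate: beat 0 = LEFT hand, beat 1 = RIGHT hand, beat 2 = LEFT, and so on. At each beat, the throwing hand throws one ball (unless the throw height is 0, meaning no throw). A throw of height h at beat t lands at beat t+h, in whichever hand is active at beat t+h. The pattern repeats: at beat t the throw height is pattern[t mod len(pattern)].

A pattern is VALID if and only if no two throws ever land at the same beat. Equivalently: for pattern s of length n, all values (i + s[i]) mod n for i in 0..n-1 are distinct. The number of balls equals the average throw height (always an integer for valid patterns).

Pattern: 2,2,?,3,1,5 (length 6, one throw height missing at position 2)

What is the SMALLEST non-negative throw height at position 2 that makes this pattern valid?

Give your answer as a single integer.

Answer: 5

Derivation:
i=0: (0 + 2) mod 6 = 2
i=1: (1 + 2) mod 6 = 3
i=2: s[i]=? (unknown)
i=3: (3 + 3) mod 6 = 0
i=4: (4 + 1) mod 6 = 5
i=5: (5 + 5) mod 6 = 4
Known residues: [0, 2, 3, 4, 5]; need a permutation of 0..5, so missing residue r = 1
Need (2 + s) mod 6 = 1; smallest s = (1 - 2) mod 6 = 5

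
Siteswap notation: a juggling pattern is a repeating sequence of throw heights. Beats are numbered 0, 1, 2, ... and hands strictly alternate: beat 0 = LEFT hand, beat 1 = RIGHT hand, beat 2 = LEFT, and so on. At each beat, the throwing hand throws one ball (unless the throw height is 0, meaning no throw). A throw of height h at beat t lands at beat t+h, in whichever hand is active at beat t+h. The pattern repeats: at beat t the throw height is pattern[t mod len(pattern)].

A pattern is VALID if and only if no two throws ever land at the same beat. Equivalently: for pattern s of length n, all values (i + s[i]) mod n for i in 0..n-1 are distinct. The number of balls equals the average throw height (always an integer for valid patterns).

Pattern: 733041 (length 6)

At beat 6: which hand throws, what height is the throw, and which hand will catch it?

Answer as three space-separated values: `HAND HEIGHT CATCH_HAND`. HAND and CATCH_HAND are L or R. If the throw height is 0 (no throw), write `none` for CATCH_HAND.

Answer: L 7 R

Derivation:
Beat 6: 6 mod 2 = 0, so hand = L
Throw height = pattern[6 mod 6] = pattern[0] = 7
Lands at beat 6+7=13, 13 mod 2 = 1, so catch hand = R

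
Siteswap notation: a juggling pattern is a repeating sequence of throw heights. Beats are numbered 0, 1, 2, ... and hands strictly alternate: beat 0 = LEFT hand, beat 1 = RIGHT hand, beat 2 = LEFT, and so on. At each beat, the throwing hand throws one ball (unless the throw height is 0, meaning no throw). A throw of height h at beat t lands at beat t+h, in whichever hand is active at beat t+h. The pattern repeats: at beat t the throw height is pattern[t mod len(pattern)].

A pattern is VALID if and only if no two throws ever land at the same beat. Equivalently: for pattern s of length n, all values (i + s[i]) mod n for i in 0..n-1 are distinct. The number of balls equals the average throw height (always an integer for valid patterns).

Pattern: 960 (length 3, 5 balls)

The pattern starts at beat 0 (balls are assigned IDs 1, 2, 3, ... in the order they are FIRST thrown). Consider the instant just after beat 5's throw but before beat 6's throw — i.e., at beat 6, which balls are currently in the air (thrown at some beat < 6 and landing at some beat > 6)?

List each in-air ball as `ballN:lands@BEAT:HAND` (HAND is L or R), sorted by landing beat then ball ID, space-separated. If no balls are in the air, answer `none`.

Beat 0 (L): throw ball1 h=9 -> lands@9:R; in-air after throw: [b1@9:R]
Beat 1 (R): throw ball2 h=6 -> lands@7:R; in-air after throw: [b2@7:R b1@9:R]
Beat 3 (R): throw ball3 h=9 -> lands@12:L; in-air after throw: [b2@7:R b1@9:R b3@12:L]
Beat 4 (L): throw ball4 h=6 -> lands@10:L; in-air after throw: [b2@7:R b1@9:R b4@10:L b3@12:L]
Beat 6 (L): throw ball5 h=9 -> lands@15:R; in-air after throw: [b2@7:R b1@9:R b4@10:L b3@12:L b5@15:R]

Answer: ball2:lands@7:R ball1:lands@9:R ball4:lands@10:L ball3:lands@12:L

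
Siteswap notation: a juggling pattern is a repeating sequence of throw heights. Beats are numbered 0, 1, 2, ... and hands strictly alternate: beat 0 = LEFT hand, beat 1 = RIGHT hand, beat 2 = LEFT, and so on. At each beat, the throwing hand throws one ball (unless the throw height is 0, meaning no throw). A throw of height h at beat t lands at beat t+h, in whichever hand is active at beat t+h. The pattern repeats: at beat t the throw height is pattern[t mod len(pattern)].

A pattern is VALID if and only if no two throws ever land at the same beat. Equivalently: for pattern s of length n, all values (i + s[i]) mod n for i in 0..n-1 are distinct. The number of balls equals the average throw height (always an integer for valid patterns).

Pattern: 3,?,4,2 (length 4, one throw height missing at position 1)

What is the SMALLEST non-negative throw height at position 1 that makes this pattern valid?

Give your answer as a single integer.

Answer: 3

Derivation:
i=0: (0 + 3) mod 4 = 3
i=1: s[i]=? (unknown)
i=2: (2 + 4) mod 4 = 2
i=3: (3 + 2) mod 4 = 1
Known residues: [1, 2, 3]; need a permutation of 0..3, so missing residue r = 0
Need (1 + s) mod 4 = 0; smallest s = (0 - 1) mod 4 = 3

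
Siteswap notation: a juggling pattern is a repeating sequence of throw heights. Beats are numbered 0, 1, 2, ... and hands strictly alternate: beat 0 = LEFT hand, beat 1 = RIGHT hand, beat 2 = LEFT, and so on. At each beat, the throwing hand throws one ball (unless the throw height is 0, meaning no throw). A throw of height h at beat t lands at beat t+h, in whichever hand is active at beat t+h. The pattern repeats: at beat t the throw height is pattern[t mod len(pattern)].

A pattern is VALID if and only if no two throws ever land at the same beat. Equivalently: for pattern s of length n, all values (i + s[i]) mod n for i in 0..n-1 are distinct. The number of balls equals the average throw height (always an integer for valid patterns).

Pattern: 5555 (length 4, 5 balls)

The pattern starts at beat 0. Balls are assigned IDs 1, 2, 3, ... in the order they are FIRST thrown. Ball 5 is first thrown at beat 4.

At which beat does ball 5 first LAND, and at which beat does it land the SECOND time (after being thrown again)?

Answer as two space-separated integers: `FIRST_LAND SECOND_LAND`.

Answer: 9 14

Derivation:
Beat 0 (L): throw ball1 h=5 -> lands@5:R; in-air after throw: [b1@5:R]
Beat 1 (R): throw ball2 h=5 -> lands@6:L; in-air after throw: [b1@5:R b2@6:L]
Beat 2 (L): throw ball3 h=5 -> lands@7:R; in-air after throw: [b1@5:R b2@6:L b3@7:R]
Beat 3 (R): throw ball4 h=5 -> lands@8:L; in-air after throw: [b1@5:R b2@6:L b3@7:R b4@8:L]
Beat 4 (L): throw ball5 h=5 -> lands@9:R; in-air after throw: [b1@5:R b2@6:L b3@7:R b4@8:L b5@9:R]
Beat 5 (R): throw ball1 h=5 -> lands@10:L; in-air after throw: [b2@6:L b3@7:R b4@8:L b5@9:R b1@10:L]
Beat 6 (L): throw ball2 h=5 -> lands@11:R; in-air after throw: [b3@7:R b4@8:L b5@9:R b1@10:L b2@11:R]
Beat 7 (R): throw ball3 h=5 -> lands@12:L; in-air after throw: [b4@8:L b5@9:R b1@10:L b2@11:R b3@12:L]
Beat 8 (L): throw ball4 h=5 -> lands@13:R; in-air after throw: [b5@9:R b1@10:L b2@11:R b3@12:L b4@13:R]
Beat 9 (R): throw ball5 h=5 -> lands@14:L; in-air after throw: [b1@10:L b2@11:R b3@12:L b4@13:R b5@14:L]
Beat 10 (L): throw ball1 h=5 -> lands@15:R; in-air after throw: [b2@11:R b3@12:L b4@13:R b5@14:L b1@15:R]
Beat 11 (R): throw ball2 h=5 -> lands@16:L; in-air after throw: [b3@12:L b4@13:R b5@14:L b1@15:R b2@16:L]
Beat 12 (L): throw ball3 h=5 -> lands@17:R; in-air after throw: [b4@13:R b5@14:L b1@15:R b2@16:L b3@17:R]
Ball 5: thrown@4 h=5 -> first land @9; rethrown@9 h=5 -> second land @14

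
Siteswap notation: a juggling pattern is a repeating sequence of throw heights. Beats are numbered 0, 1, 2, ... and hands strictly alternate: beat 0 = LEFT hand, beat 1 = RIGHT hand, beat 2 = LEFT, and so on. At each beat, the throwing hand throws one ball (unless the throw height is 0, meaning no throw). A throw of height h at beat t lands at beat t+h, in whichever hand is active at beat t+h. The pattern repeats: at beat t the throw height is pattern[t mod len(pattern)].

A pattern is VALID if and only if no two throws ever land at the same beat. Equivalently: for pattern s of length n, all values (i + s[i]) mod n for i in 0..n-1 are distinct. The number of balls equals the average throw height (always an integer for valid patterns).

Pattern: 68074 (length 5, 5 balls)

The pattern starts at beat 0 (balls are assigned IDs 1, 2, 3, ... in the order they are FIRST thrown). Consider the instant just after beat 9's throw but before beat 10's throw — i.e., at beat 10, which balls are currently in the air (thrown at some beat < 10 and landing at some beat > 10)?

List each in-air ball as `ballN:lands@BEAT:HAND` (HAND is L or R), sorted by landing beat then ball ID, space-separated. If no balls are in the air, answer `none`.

Answer: ball5:lands@11:R ball2:lands@13:R ball1:lands@14:L ball4:lands@15:R

Derivation:
Beat 0 (L): throw ball1 h=6 -> lands@6:L; in-air after throw: [b1@6:L]
Beat 1 (R): throw ball2 h=8 -> lands@9:R; in-air after throw: [b1@6:L b2@9:R]
Beat 3 (R): throw ball3 h=7 -> lands@10:L; in-air after throw: [b1@6:L b2@9:R b3@10:L]
Beat 4 (L): throw ball4 h=4 -> lands@8:L; in-air after throw: [b1@6:L b4@8:L b2@9:R b3@10:L]
Beat 5 (R): throw ball5 h=6 -> lands@11:R; in-air after throw: [b1@6:L b4@8:L b2@9:R b3@10:L b5@11:R]
Beat 6 (L): throw ball1 h=8 -> lands@14:L; in-air after throw: [b4@8:L b2@9:R b3@10:L b5@11:R b1@14:L]
Beat 8 (L): throw ball4 h=7 -> lands@15:R; in-air after throw: [b2@9:R b3@10:L b5@11:R b1@14:L b4@15:R]
Beat 9 (R): throw ball2 h=4 -> lands@13:R; in-air after throw: [b3@10:L b5@11:R b2@13:R b1@14:L b4@15:R]
Beat 10 (L): throw ball3 h=6 -> lands@16:L; in-air after throw: [b5@11:R b2@13:R b1@14:L b4@15:R b3@16:L]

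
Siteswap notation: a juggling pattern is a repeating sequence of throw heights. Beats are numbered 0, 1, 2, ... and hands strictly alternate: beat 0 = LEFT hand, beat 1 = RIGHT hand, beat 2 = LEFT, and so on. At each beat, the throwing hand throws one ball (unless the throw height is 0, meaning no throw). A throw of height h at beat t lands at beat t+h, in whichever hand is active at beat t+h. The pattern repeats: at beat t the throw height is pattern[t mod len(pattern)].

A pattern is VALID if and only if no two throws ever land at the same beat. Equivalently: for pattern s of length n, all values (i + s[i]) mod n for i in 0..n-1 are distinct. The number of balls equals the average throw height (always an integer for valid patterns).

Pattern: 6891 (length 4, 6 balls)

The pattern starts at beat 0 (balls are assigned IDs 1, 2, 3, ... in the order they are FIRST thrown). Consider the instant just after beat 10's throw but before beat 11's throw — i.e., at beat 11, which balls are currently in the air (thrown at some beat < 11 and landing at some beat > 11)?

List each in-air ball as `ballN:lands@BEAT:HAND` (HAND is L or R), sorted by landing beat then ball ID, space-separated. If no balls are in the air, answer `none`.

Answer: ball5:lands@13:R ball6:lands@14:L ball1:lands@15:R ball2:lands@17:R ball4:lands@19:R

Derivation:
Beat 0 (L): throw ball1 h=6 -> lands@6:L; in-air after throw: [b1@6:L]
Beat 1 (R): throw ball2 h=8 -> lands@9:R; in-air after throw: [b1@6:L b2@9:R]
Beat 2 (L): throw ball3 h=9 -> lands@11:R; in-air after throw: [b1@6:L b2@9:R b3@11:R]
Beat 3 (R): throw ball4 h=1 -> lands@4:L; in-air after throw: [b4@4:L b1@6:L b2@9:R b3@11:R]
Beat 4 (L): throw ball4 h=6 -> lands@10:L; in-air after throw: [b1@6:L b2@9:R b4@10:L b3@11:R]
Beat 5 (R): throw ball5 h=8 -> lands@13:R; in-air after throw: [b1@6:L b2@9:R b4@10:L b3@11:R b5@13:R]
Beat 6 (L): throw ball1 h=9 -> lands@15:R; in-air after throw: [b2@9:R b4@10:L b3@11:R b5@13:R b1@15:R]
Beat 7 (R): throw ball6 h=1 -> lands@8:L; in-air after throw: [b6@8:L b2@9:R b4@10:L b3@11:R b5@13:R b1@15:R]
Beat 8 (L): throw ball6 h=6 -> lands@14:L; in-air after throw: [b2@9:R b4@10:L b3@11:R b5@13:R b6@14:L b1@15:R]
Beat 9 (R): throw ball2 h=8 -> lands@17:R; in-air after throw: [b4@10:L b3@11:R b5@13:R b6@14:L b1@15:R b2@17:R]
Beat 10 (L): throw ball4 h=9 -> lands@19:R; in-air after throw: [b3@11:R b5@13:R b6@14:L b1@15:R b2@17:R b4@19:R]
Beat 11 (R): throw ball3 h=1 -> lands@12:L; in-air after throw: [b3@12:L b5@13:R b6@14:L b1@15:R b2@17:R b4@19:R]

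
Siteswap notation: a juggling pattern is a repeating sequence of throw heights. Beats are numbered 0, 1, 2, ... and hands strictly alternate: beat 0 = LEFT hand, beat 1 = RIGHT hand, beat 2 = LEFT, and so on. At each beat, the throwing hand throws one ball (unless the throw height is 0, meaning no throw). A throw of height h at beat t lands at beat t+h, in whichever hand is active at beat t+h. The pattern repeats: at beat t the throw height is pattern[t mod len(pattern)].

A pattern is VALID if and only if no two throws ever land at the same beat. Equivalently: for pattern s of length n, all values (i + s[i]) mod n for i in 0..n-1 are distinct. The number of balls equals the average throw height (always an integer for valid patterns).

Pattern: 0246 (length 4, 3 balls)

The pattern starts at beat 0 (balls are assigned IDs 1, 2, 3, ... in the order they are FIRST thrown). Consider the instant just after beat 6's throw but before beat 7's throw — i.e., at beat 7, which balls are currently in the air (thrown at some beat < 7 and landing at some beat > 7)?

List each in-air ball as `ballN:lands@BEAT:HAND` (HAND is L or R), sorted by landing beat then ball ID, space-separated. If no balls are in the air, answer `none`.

Beat 1 (R): throw ball1 h=2 -> lands@3:R; in-air after throw: [b1@3:R]
Beat 2 (L): throw ball2 h=4 -> lands@6:L; in-air after throw: [b1@3:R b2@6:L]
Beat 3 (R): throw ball1 h=6 -> lands@9:R; in-air after throw: [b2@6:L b1@9:R]
Beat 5 (R): throw ball3 h=2 -> lands@7:R; in-air after throw: [b2@6:L b3@7:R b1@9:R]
Beat 6 (L): throw ball2 h=4 -> lands@10:L; in-air after throw: [b3@7:R b1@9:R b2@10:L]
Beat 7 (R): throw ball3 h=6 -> lands@13:R; in-air after throw: [b1@9:R b2@10:L b3@13:R]

Answer: ball1:lands@9:R ball2:lands@10:L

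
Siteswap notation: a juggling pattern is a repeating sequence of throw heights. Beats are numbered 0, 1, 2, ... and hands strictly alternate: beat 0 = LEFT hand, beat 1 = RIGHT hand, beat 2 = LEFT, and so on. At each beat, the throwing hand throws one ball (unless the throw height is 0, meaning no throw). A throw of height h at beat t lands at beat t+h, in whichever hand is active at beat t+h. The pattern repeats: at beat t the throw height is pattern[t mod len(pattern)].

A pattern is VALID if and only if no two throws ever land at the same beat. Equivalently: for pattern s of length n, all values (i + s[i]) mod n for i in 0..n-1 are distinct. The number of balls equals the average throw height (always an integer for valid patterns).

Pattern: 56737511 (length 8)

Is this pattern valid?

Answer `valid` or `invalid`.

i=0: (i + s[i]) mod n = (0 + 5) mod 8 = 5
i=1: (i + s[i]) mod n = (1 + 6) mod 8 = 7
i=2: (i + s[i]) mod n = (2 + 7) mod 8 = 1
i=3: (i + s[i]) mod n = (3 + 3) mod 8 = 6
i=4: (i + s[i]) mod n = (4 + 7) mod 8 = 3
i=5: (i + s[i]) mod n = (5 + 5) mod 8 = 2
i=6: (i + s[i]) mod n = (6 + 1) mod 8 = 7
i=7: (i + s[i]) mod n = (7 + 1) mod 8 = 0
Residues: [5, 7, 1, 6, 3, 2, 7, 0], distinct: False

Answer: invalid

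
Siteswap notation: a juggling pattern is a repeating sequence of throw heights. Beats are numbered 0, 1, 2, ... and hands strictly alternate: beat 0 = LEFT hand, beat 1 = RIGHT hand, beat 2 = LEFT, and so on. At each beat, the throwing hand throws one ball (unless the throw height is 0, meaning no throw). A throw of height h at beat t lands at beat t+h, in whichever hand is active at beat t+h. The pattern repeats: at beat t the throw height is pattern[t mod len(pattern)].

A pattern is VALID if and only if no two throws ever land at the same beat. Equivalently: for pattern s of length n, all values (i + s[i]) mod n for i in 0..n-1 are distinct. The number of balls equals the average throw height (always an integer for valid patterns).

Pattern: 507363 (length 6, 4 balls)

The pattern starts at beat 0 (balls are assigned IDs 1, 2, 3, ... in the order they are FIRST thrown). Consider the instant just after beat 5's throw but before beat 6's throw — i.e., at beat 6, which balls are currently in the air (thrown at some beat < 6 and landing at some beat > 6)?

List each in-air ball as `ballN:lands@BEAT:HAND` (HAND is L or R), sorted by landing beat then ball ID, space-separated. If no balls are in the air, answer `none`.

Beat 0 (L): throw ball1 h=5 -> lands@5:R; in-air after throw: [b1@5:R]
Beat 2 (L): throw ball2 h=7 -> lands@9:R; in-air after throw: [b1@5:R b2@9:R]
Beat 3 (R): throw ball3 h=3 -> lands@6:L; in-air after throw: [b1@5:R b3@6:L b2@9:R]
Beat 4 (L): throw ball4 h=6 -> lands@10:L; in-air after throw: [b1@5:R b3@6:L b2@9:R b4@10:L]
Beat 5 (R): throw ball1 h=3 -> lands@8:L; in-air after throw: [b3@6:L b1@8:L b2@9:R b4@10:L]
Beat 6 (L): throw ball3 h=5 -> lands@11:R; in-air after throw: [b1@8:L b2@9:R b4@10:L b3@11:R]

Answer: ball1:lands@8:L ball2:lands@9:R ball4:lands@10:L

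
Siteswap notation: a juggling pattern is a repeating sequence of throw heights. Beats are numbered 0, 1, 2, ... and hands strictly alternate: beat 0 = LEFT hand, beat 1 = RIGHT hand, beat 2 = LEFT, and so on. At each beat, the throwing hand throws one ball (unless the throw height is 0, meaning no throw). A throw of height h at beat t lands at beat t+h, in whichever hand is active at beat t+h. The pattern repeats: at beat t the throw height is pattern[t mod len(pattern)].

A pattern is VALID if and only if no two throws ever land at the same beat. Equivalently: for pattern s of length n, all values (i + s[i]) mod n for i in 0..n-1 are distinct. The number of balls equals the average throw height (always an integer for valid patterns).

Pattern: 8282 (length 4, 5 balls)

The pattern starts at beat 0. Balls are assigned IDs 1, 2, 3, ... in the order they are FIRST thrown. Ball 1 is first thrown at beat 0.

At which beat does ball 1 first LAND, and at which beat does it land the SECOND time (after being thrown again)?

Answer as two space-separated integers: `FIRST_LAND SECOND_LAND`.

Beat 0 (L): throw ball1 h=8 -> lands@8:L; in-air after throw: [b1@8:L]
Beat 1 (R): throw ball2 h=2 -> lands@3:R; in-air after throw: [b2@3:R b1@8:L]
Beat 2 (L): throw ball3 h=8 -> lands@10:L; in-air after throw: [b2@3:R b1@8:L b3@10:L]
Beat 3 (R): throw ball2 h=2 -> lands@5:R; in-air after throw: [b2@5:R b1@8:L b3@10:L]
Beat 4 (L): throw ball4 h=8 -> lands@12:L; in-air after throw: [b2@5:R b1@8:L b3@10:L b4@12:L]
Beat 5 (R): throw ball2 h=2 -> lands@7:R; in-air after throw: [b2@7:R b1@8:L b3@10:L b4@12:L]
Beat 6 (L): throw ball5 h=8 -> lands@14:L; in-air after throw: [b2@7:R b1@8:L b3@10:L b4@12:L b5@14:L]
Beat 7 (R): throw ball2 h=2 -> lands@9:R; in-air after throw: [b1@8:L b2@9:R b3@10:L b4@12:L b5@14:L]
Beat 8 (L): throw ball1 h=8 -> lands@16:L; in-air after throw: [b2@9:R b3@10:L b4@12:L b5@14:L b1@16:L]
Beat 9 (R): throw ball2 h=2 -> lands@11:R; in-air after throw: [b3@10:L b2@11:R b4@12:L b5@14:L b1@16:L]
Beat 10 (L): throw ball3 h=8 -> lands@18:L; in-air after throw: [b2@11:R b4@12:L b5@14:L b1@16:L b3@18:L]
Beat 11 (R): throw ball2 h=2 -> lands@13:R; in-air after throw: [b4@12:L b2@13:R b5@14:L b1@16:L b3@18:L]
Beat 12 (L): throw ball4 h=8 -> lands@20:L; in-air after throw: [b2@13:R b5@14:L b1@16:L b3@18:L b4@20:L]
Beat 13 (R): throw ball2 h=2 -> lands@15:R; in-air after throw: [b5@14:L b2@15:R b1@16:L b3@18:L b4@20:L]
Beat 14 (L): throw ball5 h=8 -> lands@22:L; in-air after throw: [b2@15:R b1@16:L b3@18:L b4@20:L b5@22:L]
Beat 15 (R): throw ball2 h=2 -> lands@17:R; in-air after throw: [b1@16:L b2@17:R b3@18:L b4@20:L b5@22:L]
Beat 16 (L): throw ball1 h=8 -> lands@24:L; in-air after throw: [b2@17:R b3@18:L b4@20:L b5@22:L b1@24:L]
Ball 1: thrown@0 h=8 -> first land @8; rethrown@8 h=8 -> second land @16

Answer: 8 16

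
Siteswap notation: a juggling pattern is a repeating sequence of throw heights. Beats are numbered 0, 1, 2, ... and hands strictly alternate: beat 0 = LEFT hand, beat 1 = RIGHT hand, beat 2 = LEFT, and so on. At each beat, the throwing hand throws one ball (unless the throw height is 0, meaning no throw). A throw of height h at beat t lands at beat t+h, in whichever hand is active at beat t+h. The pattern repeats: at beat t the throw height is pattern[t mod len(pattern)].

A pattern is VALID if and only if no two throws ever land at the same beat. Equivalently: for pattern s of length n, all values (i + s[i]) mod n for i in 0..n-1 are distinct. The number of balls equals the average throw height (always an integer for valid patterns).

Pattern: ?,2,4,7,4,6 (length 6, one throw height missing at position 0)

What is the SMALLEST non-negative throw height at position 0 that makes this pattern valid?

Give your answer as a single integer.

i=0: s[i]=? (unknown)
i=1: (1 + 2) mod 6 = 3
i=2: (2 + 4) mod 6 = 0
i=3: (3 + 7) mod 6 = 4
i=4: (4 + 4) mod 6 = 2
i=5: (5 + 6) mod 6 = 5
Known residues: [0, 2, 3, 4, 5]; need a permutation of 0..5, so missing residue r = 1
Need (0 + s) mod 6 = 1; smallest s = (1 - 0) mod 6 = 1

Answer: 1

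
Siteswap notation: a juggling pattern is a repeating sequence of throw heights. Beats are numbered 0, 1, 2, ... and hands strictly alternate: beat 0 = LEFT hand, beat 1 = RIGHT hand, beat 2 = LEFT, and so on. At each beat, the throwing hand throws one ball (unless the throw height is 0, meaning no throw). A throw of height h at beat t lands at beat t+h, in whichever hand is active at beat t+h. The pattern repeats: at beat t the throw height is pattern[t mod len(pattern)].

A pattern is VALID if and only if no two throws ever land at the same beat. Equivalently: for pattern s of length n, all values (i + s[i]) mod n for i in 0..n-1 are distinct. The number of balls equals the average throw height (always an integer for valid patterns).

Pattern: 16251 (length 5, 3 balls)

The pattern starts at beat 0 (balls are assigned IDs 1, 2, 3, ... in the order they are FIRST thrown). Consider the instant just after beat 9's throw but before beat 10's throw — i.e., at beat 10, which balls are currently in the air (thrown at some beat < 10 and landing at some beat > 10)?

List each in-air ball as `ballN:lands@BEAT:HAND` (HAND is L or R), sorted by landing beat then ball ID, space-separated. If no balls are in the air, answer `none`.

Beat 0 (L): throw ball1 h=1 -> lands@1:R; in-air after throw: [b1@1:R]
Beat 1 (R): throw ball1 h=6 -> lands@7:R; in-air after throw: [b1@7:R]
Beat 2 (L): throw ball2 h=2 -> lands@4:L; in-air after throw: [b2@4:L b1@7:R]
Beat 3 (R): throw ball3 h=5 -> lands@8:L; in-air after throw: [b2@4:L b1@7:R b3@8:L]
Beat 4 (L): throw ball2 h=1 -> lands@5:R; in-air after throw: [b2@5:R b1@7:R b3@8:L]
Beat 5 (R): throw ball2 h=1 -> lands@6:L; in-air after throw: [b2@6:L b1@7:R b3@8:L]
Beat 6 (L): throw ball2 h=6 -> lands@12:L; in-air after throw: [b1@7:R b3@8:L b2@12:L]
Beat 7 (R): throw ball1 h=2 -> lands@9:R; in-air after throw: [b3@8:L b1@9:R b2@12:L]
Beat 8 (L): throw ball3 h=5 -> lands@13:R; in-air after throw: [b1@9:R b2@12:L b3@13:R]
Beat 9 (R): throw ball1 h=1 -> lands@10:L; in-air after throw: [b1@10:L b2@12:L b3@13:R]
Beat 10 (L): throw ball1 h=1 -> lands@11:R; in-air after throw: [b1@11:R b2@12:L b3@13:R]

Answer: ball2:lands@12:L ball3:lands@13:R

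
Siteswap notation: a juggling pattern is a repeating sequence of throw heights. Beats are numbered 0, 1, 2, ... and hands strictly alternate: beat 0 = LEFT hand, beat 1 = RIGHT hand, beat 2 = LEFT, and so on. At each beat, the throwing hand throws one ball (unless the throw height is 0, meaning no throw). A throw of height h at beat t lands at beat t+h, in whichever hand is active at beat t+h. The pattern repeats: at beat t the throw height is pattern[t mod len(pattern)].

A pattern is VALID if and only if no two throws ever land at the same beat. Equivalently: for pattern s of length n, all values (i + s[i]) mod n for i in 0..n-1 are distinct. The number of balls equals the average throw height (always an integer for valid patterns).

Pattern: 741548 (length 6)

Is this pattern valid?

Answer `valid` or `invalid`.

i=0: (i + s[i]) mod n = (0 + 7) mod 6 = 1
i=1: (i + s[i]) mod n = (1 + 4) mod 6 = 5
i=2: (i + s[i]) mod n = (2 + 1) mod 6 = 3
i=3: (i + s[i]) mod n = (3 + 5) mod 6 = 2
i=4: (i + s[i]) mod n = (4 + 4) mod 6 = 2
i=5: (i + s[i]) mod n = (5 + 8) mod 6 = 1
Residues: [1, 5, 3, 2, 2, 1], distinct: False

Answer: invalid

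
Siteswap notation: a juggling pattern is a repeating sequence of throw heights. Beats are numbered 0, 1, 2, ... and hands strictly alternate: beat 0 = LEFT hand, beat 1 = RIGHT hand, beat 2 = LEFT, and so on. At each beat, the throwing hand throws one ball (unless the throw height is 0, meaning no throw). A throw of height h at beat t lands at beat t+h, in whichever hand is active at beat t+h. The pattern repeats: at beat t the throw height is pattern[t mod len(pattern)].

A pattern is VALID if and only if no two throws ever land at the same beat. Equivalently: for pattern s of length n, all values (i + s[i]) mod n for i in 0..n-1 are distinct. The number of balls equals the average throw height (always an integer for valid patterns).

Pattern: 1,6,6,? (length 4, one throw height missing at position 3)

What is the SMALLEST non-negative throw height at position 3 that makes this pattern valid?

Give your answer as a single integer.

i=0: (0 + 1) mod 4 = 1
i=1: (1 + 6) mod 4 = 3
i=2: (2 + 6) mod 4 = 0
i=3: s[i]=? (unknown)
Known residues: [0, 1, 3]; need a permutation of 0..3, so missing residue r = 2
Need (3 + s) mod 4 = 2; smallest s = (2 - 3) mod 4 = 3

Answer: 3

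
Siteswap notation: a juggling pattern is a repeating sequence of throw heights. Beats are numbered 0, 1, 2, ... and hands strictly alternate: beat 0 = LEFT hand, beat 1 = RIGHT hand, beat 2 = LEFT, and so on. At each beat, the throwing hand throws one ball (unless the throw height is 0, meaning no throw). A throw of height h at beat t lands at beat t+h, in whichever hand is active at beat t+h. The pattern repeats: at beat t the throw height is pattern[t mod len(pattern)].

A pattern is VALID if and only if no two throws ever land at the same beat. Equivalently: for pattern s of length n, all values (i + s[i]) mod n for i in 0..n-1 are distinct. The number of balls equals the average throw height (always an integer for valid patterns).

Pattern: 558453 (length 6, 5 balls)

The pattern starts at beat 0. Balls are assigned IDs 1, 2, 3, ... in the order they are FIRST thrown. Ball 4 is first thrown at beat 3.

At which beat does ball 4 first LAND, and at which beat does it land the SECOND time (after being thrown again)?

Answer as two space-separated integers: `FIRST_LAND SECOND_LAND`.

Answer: 7 12

Derivation:
Beat 0 (L): throw ball1 h=5 -> lands@5:R; in-air after throw: [b1@5:R]
Beat 1 (R): throw ball2 h=5 -> lands@6:L; in-air after throw: [b1@5:R b2@6:L]
Beat 2 (L): throw ball3 h=8 -> lands@10:L; in-air after throw: [b1@5:R b2@6:L b3@10:L]
Beat 3 (R): throw ball4 h=4 -> lands@7:R; in-air after throw: [b1@5:R b2@6:L b4@7:R b3@10:L]
Beat 4 (L): throw ball5 h=5 -> lands@9:R; in-air after throw: [b1@5:R b2@6:L b4@7:R b5@9:R b3@10:L]
Beat 5 (R): throw ball1 h=3 -> lands@8:L; in-air after throw: [b2@6:L b4@7:R b1@8:L b5@9:R b3@10:L]
Beat 6 (L): throw ball2 h=5 -> lands@11:R; in-air after throw: [b4@7:R b1@8:L b5@9:R b3@10:L b2@11:R]
Beat 7 (R): throw ball4 h=5 -> lands@12:L; in-air after throw: [b1@8:L b5@9:R b3@10:L b2@11:R b4@12:L]
Beat 8 (L): throw ball1 h=8 -> lands@16:L; in-air after throw: [b5@9:R b3@10:L b2@11:R b4@12:L b1@16:L]
Beat 9 (R): throw ball5 h=4 -> lands@13:R; in-air after throw: [b3@10:L b2@11:R b4@12:L b5@13:R b1@16:L]
Beat 10 (L): throw ball3 h=5 -> lands@15:R; in-air after throw: [b2@11:R b4@12:L b5@13:R b3@15:R b1@16:L]
Beat 11 (R): throw ball2 h=3 -> lands@14:L; in-air after throw: [b4@12:L b5@13:R b2@14:L b3@15:R b1@16:L]
Beat 12 (L): throw ball4 h=5 -> lands@17:R; in-air after throw: [b5@13:R b2@14:L b3@15:R b1@16:L b4@17:R]
Ball 4: thrown@3 h=4 -> first land @7; rethrown@7 h=5 -> second land @12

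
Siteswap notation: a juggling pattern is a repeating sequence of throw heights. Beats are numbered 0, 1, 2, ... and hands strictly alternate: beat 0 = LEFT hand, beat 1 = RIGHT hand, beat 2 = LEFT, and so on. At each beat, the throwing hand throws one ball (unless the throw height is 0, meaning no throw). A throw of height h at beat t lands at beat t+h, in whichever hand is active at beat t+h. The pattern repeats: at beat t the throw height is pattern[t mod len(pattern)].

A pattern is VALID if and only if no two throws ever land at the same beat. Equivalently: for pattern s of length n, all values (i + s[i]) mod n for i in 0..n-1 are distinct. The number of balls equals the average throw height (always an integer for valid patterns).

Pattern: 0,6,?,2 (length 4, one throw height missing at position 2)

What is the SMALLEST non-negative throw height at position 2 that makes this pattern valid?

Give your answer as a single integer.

Answer: 0

Derivation:
i=0: (0 + 0) mod 4 = 0
i=1: (1 + 6) mod 4 = 3
i=2: s[i]=? (unknown)
i=3: (3 + 2) mod 4 = 1
Known residues: [0, 1, 3]; need a permutation of 0..3, so missing residue r = 2
Need (2 + s) mod 4 = 2; smallest s = (2 - 2) mod 4 = 0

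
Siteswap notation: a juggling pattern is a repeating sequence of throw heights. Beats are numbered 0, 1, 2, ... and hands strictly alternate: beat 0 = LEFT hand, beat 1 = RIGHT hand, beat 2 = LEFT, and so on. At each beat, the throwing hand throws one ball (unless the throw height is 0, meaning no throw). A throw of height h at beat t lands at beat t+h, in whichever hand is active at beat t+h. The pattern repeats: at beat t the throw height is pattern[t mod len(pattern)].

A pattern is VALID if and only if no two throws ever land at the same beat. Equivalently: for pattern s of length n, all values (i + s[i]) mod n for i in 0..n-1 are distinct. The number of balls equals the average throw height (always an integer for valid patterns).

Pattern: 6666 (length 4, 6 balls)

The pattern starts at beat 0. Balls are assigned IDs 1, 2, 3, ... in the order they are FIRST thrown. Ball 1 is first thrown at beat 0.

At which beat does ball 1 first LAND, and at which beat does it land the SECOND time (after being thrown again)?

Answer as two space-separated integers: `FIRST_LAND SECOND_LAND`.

Answer: 6 12

Derivation:
Beat 0 (L): throw ball1 h=6 -> lands@6:L; in-air after throw: [b1@6:L]
Beat 1 (R): throw ball2 h=6 -> lands@7:R; in-air after throw: [b1@6:L b2@7:R]
Beat 2 (L): throw ball3 h=6 -> lands@8:L; in-air after throw: [b1@6:L b2@7:R b3@8:L]
Beat 3 (R): throw ball4 h=6 -> lands@9:R; in-air after throw: [b1@6:L b2@7:R b3@8:L b4@9:R]
Beat 4 (L): throw ball5 h=6 -> lands@10:L; in-air after throw: [b1@6:L b2@7:R b3@8:L b4@9:R b5@10:L]
Beat 5 (R): throw ball6 h=6 -> lands@11:R; in-air after throw: [b1@6:L b2@7:R b3@8:L b4@9:R b5@10:L b6@11:R]
Beat 6 (L): throw ball1 h=6 -> lands@12:L; in-air after throw: [b2@7:R b3@8:L b4@9:R b5@10:L b6@11:R b1@12:L]
Beat 7 (R): throw ball2 h=6 -> lands@13:R; in-air after throw: [b3@8:L b4@9:R b5@10:L b6@11:R b1@12:L b2@13:R]
Beat 8 (L): throw ball3 h=6 -> lands@14:L; in-air after throw: [b4@9:R b5@10:L b6@11:R b1@12:L b2@13:R b3@14:L]
Beat 9 (R): throw ball4 h=6 -> lands@15:R; in-air after throw: [b5@10:L b6@11:R b1@12:L b2@13:R b3@14:L b4@15:R]
Beat 10 (L): throw ball5 h=6 -> lands@16:L; in-air after throw: [b6@11:R b1@12:L b2@13:R b3@14:L b4@15:R b5@16:L]
Beat 11 (R): throw ball6 h=6 -> lands@17:R; in-air after throw: [b1@12:L b2@13:R b3@14:L b4@15:R b5@16:L b6@17:R]
Beat 12 (L): throw ball1 h=6 -> lands@18:L; in-air after throw: [b2@13:R b3@14:L b4@15:R b5@16:L b6@17:R b1@18:L]
Ball 1: thrown@0 h=6 -> first land @6; rethrown@6 h=6 -> second land @12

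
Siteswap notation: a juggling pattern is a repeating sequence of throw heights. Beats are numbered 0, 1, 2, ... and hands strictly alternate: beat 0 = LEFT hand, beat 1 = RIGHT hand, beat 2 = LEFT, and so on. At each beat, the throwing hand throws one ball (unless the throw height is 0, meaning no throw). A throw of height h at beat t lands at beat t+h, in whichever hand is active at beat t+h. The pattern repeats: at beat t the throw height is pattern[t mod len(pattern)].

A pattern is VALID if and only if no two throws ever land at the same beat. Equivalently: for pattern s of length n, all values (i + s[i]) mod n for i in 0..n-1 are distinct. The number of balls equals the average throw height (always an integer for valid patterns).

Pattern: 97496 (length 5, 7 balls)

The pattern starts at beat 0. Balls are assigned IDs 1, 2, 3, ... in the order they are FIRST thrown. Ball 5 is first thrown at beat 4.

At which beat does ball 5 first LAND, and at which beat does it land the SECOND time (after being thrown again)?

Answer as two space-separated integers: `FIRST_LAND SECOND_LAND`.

Answer: 10 19

Derivation:
Beat 0 (L): throw ball1 h=9 -> lands@9:R; in-air after throw: [b1@9:R]
Beat 1 (R): throw ball2 h=7 -> lands@8:L; in-air after throw: [b2@8:L b1@9:R]
Beat 2 (L): throw ball3 h=4 -> lands@6:L; in-air after throw: [b3@6:L b2@8:L b1@9:R]
Beat 3 (R): throw ball4 h=9 -> lands@12:L; in-air after throw: [b3@6:L b2@8:L b1@9:R b4@12:L]
Beat 4 (L): throw ball5 h=6 -> lands@10:L; in-air after throw: [b3@6:L b2@8:L b1@9:R b5@10:L b4@12:L]
Beat 5 (R): throw ball6 h=9 -> lands@14:L; in-air after throw: [b3@6:L b2@8:L b1@9:R b5@10:L b4@12:L b6@14:L]
Beat 6 (L): throw ball3 h=7 -> lands@13:R; in-air after throw: [b2@8:L b1@9:R b5@10:L b4@12:L b3@13:R b6@14:L]
Beat 7 (R): throw ball7 h=4 -> lands@11:R; in-air after throw: [b2@8:L b1@9:R b5@10:L b7@11:R b4@12:L b3@13:R b6@14:L]
Beat 8 (L): throw ball2 h=9 -> lands@17:R; in-air after throw: [b1@9:R b5@10:L b7@11:R b4@12:L b3@13:R b6@14:L b2@17:R]
Beat 9 (R): throw ball1 h=6 -> lands@15:R; in-air after throw: [b5@10:L b7@11:R b4@12:L b3@13:R b6@14:L b1@15:R b2@17:R]
Beat 10 (L): throw ball5 h=9 -> lands@19:R; in-air after throw: [b7@11:R b4@12:L b3@13:R b6@14:L b1@15:R b2@17:R b5@19:R]
Beat 11 (R): throw ball7 h=7 -> lands@18:L; in-air after throw: [b4@12:L b3@13:R b6@14:L b1@15:R b2@17:R b7@18:L b5@19:R]
Beat 12 (L): throw ball4 h=4 -> lands@16:L; in-air after throw: [b3@13:R b6@14:L b1@15:R b4@16:L b2@17:R b7@18:L b5@19:R]
Beat 13 (R): throw ball3 h=9 -> lands@22:L; in-air after throw: [b6@14:L b1@15:R b4@16:L b2@17:R b7@18:L b5@19:R b3@22:L]
Beat 14 (L): throw ball6 h=6 -> lands@20:L; in-air after throw: [b1@15:R b4@16:L b2@17:R b7@18:L b5@19:R b6@20:L b3@22:L]
Beat 15 (R): throw ball1 h=9 -> lands@24:L; in-air after throw: [b4@16:L b2@17:R b7@18:L b5@19:R b6@20:L b3@22:L b1@24:L]
Beat 16 (L): throw ball4 h=7 -> lands@23:R; in-air after throw: [b2@17:R b7@18:L b5@19:R b6@20:L b3@22:L b4@23:R b1@24:L]
Beat 17 (R): throw ball2 h=4 -> lands@21:R; in-air after throw: [b7@18:L b5@19:R b6@20:L b2@21:R b3@22:L b4@23:R b1@24:L]
Beat 18 (L): throw ball7 h=9 -> lands@27:R; in-air after throw: [b5@19:R b6@20:L b2@21:R b3@22:L b4@23:R b1@24:L b7@27:R]
Beat 19 (R): throw ball5 h=6 -> lands@25:R; in-air after throw: [b6@20:L b2@21:R b3@22:L b4@23:R b1@24:L b5@25:R b7@27:R]
Ball 5: thrown@4 h=6 -> first land @10; rethrown@10 h=9 -> second land @19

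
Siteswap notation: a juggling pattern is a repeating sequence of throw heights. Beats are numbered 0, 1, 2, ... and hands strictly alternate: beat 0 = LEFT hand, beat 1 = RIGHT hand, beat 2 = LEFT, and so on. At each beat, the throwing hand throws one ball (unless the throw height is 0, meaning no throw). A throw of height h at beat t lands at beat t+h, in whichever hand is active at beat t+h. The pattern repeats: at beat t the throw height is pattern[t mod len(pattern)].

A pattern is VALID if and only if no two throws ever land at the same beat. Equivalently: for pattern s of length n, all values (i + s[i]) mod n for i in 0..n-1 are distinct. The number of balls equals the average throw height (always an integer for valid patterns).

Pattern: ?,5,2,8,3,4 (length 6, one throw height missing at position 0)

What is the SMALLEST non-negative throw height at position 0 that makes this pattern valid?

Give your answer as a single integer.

i=0: s[i]=? (unknown)
i=1: (1 + 5) mod 6 = 0
i=2: (2 + 2) mod 6 = 4
i=3: (3 + 8) mod 6 = 5
i=4: (4 + 3) mod 6 = 1
i=5: (5 + 4) mod 6 = 3
Known residues: [0, 1, 3, 4, 5]; need a permutation of 0..5, so missing residue r = 2
Need (0 + s) mod 6 = 2; smallest s = (2 - 0) mod 6 = 2

Answer: 2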